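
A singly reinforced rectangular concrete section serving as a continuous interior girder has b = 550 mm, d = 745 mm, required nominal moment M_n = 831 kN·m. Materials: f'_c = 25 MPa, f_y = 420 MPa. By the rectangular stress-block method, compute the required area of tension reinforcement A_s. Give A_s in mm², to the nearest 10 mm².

A_s ≈ 2850 mm²

With M_n = 0.85 f'_c a b (d − a/2), solve the quadratic for a:
a = d − √(d² − 2M_n/(0.85 f'_c b)) = 745 − √(745² − 2 × 831×10⁶/(0.85 × 25 × 550)) = 102.49 mm.
A_s = 0.85 f'_c a b / f_y = 0.85 × 25 × 102.49 × 550 / 420 = 2852.0 mm².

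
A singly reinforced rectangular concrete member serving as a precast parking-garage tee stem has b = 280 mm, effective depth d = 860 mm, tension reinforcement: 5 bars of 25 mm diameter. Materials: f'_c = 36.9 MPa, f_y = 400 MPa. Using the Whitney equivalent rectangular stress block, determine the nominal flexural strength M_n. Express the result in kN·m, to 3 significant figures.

M_n ≈ 790 kN·m

A_s = 5 × 491 = 2455 mm².
T = A_s f_y = 2455 × 400 = 982000 N = 982 kN.
From C = T: a = T/(0.85 f'_c b) = 982000/(0.85 × 36.9 × 280) = 111.82 mm.
M_n = T(d − a/2) = 982 kN × (860 − 55.91) mm = 789.62 kN·m.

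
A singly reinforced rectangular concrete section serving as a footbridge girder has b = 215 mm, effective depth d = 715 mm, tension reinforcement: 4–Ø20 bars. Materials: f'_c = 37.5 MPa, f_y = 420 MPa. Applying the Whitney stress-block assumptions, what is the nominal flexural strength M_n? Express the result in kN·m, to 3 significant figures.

M_n ≈ 357 kN·m

A_s = 4 × 314 = 1256 mm².
T = A_s f_y = 1256 × 420 = 527520 N = 527.52 kN.
From C = T: a = T/(0.85 f'_c b) = 527520/(0.85 × 37.5 × 215) = 76.98 mm.
M_n = T(d − a/2) = 527.52 kN × (715 − 38.49) mm = 356.87 kN·m.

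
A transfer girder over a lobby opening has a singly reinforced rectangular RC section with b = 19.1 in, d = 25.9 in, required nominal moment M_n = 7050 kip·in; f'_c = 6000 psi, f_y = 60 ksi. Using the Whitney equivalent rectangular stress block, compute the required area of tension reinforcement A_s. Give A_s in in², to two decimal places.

A_s ≈ 4.81 in²

From M_n = 0.85 f'_c a b (d − a/2):
a = d − √(d² − 2M_n/(0.85 f'_c b)) = 25.9 − √(25.9² − 2 × 7050/(0.85 × 6 × 19.1)) = 2.964 in.
A_s = 0.85 f'_c a b / f_y = 0.85 × 6 × 2.964 × 19.1 / 60 = 4.812 in².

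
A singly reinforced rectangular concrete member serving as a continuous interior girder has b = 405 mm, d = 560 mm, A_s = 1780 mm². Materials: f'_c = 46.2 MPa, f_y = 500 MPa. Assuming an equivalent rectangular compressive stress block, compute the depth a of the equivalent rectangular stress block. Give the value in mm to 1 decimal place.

T = A_s f_y = 1780 × 500 = 890000 N = 890 kN.
Setting C = 0.85 f'_c a b equal to T: a = 890000/(0.85 × 46.2 × 405) = 56.0 mm.

a ≈ 56.0 mm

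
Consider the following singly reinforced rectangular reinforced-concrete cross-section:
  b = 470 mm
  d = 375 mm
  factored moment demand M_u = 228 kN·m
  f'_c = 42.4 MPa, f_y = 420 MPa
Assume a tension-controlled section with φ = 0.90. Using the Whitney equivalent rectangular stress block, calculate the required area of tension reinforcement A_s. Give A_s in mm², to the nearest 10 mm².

M_n = M_u/φ = 228/0.90 = 253.333 kN·m.
With M_n = 0.85 f'_c a b (d − a/2), solve the quadratic for a:
a = d − √(d² − 2M_n/(0.85 f'_c b)) = 375 − √(375² − 2 × 253.333×10⁶/(0.85 × 42.4 × 470)) = 42.26 mm.
A_s = 0.85 f'_c a b / f_y = 0.85 × 42.4 × 42.26 × 470 / 420 = 1704.4 mm².

A_s ≈ 1700 mm²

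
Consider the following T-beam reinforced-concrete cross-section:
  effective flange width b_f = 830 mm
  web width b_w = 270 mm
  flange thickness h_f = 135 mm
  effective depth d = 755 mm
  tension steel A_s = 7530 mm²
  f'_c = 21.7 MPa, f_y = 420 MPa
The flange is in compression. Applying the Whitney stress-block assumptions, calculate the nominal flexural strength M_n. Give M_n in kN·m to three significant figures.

M_n ≈ 1980 kN·m

Tension: T = A_s f_y = 7530 × 420 = 3162600 N.
Try a within the flange: a = T/(0.85 f'_c b_f) = 3162600/(0.85 × 21.7 × 830) = 206.58 mm.
a = 206.58 > h_f = 135 mm: the block extends into the web. Split into flange-overhang and web parts.
C_f = 0.85 f'_c (b_f − b_w) h_f = 0.85 × 21.7 × (830 − 270) × 135 = 1394442 N.
Remaining web compression depth: a_w = (T − C_f)/(0.85 f'_c b_w) = (3162600 − 1394442)/(0.85 × 21.7 × 270) = 355.04 mm.
M_n = C_f(d − h_f/2) + (T − C_f)(d − a_w/2) = 1394442 × (755 − 67.5) + 1768158 × (755 − 177.52) = 958.68 + 1021.08 = 1979.76 × 10⁶ N·mm.
M_n = 1979.76 kN·m.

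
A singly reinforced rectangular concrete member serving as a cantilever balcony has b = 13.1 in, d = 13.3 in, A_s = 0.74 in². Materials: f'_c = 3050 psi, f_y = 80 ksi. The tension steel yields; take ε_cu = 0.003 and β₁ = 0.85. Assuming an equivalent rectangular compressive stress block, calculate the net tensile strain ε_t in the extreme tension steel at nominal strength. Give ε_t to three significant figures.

ε_t ≈ 0.0165

a = A_s f_y/(0.85 f'_c b) = 1.743 in.
β₁ = 0.85, so c = a/β₁ = 1.743/0.85 = 2.051 in.
From the linear strain diagram with ε_cu = 0.003: ε_t = 0.003 (d − c)/c = 0.003 × (13.3 − 2.051)/2.051 = 0.0165.
Since ε_t ≥ 0.005, the section is tension-controlled.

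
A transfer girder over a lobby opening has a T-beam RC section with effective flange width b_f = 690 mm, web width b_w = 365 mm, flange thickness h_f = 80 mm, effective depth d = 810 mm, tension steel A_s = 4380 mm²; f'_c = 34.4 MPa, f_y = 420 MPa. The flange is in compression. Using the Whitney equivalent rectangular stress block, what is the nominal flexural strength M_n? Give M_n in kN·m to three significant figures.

Tension: T = A_s f_y = 4380 × 420 = 1839600 N.
Try a within the flange: a = T/(0.85 f'_c b_f) = 1839600/(0.85 × 34.4 × 690) = 91.18 mm.
a = 91.18 > h_f = 80 mm: the block extends into the web. Split into flange-overhang and web parts.
C_f = 0.85 f'_c (b_f − b_w) h_f = 0.85 × 34.4 × (690 − 365) × 80 = 760240 N.
Remaining web compression depth: a_w = (T − C_f)/(0.85 f'_c b_w) = (1839600 − 760240)/(0.85 × 34.4 × 365) = 101.13 mm.
M_n = C_f(d − h_f/2) + (T − C_f)(d − a_w/2) = 760240 × (810 − 40) + 1079360 × (810 − 50.565) = 585.38 + 819.70 = 1405.08 × 10⁶ N·mm.
M_n = 1405.08 kN·m.

M_n ≈ 1410 kN·m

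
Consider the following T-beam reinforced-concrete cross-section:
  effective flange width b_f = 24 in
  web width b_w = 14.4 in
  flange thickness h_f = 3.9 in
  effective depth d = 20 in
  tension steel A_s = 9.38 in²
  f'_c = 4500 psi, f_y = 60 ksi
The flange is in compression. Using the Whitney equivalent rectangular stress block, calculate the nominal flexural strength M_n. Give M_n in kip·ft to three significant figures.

M_n ≈ 782 kip·ft

Tension: T = A_s f_y = 9.38 × 60 = 562.8 kips.
Try a within the flange: a = T/(0.85 f'_c b_f) = 562.8/(0.85 × 4.5 × 24) = 6.131 in.
a = 6.131 > h_f = 3.9 in: the block extends into the web. Split into flange-overhang and web parts.
C_f = 0.85 f'_c (b_f − b_w) h_f = 0.85 × 4.5 × (24 − 14.4) × 3.9 = 143.2 kips.
Remaining web compression depth: a_w = (T − C_f)/(0.85 f'_c b_w) = (562.8 − 143.2)/(0.85 × 4.5 × 14.4) = 7.618 in.
M_n = C_f(d − h_f/2) + (T − C_f)(d − a_w/2) = 143.2 × (20 − 1.95) + 419.6 × (20 − 3.809) = 2584.8 + 6793.7 = 9378.5 kip·in.
M_n = 9378.5/12 = 781.54 kip·ft.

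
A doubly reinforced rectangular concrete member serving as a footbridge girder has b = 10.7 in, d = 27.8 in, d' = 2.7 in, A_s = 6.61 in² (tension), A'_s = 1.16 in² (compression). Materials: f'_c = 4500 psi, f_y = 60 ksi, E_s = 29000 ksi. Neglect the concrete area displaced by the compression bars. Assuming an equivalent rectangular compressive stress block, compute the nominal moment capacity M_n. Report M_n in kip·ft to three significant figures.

Assume both steels yield.
a = (A_s − A'_s) f_y/(0.85 f'_c b) = (6.61 − 1.16) × 60/(0.85 × 4.5 × 10.7) = 7.990 in.
c = a/β₁ = 7.990/0.825 = 9.685 in; ε'_s = 0.003(c − d')/c = 0.0022 ≥ ε_y = 0.0021, so the compression steel yields.
M_n = (A_s − A'_s) f_y (d − a/2) + A'_s f_y (d − d') = 327 × (27.8 − 3.995) + 69.6 × (27.8 − 2.7) = 7784.2 + 1747.0 = 9531.2 kip·in = 9531.2/12 = 794.27 kip·ft.

M_n ≈ 794 kip·ft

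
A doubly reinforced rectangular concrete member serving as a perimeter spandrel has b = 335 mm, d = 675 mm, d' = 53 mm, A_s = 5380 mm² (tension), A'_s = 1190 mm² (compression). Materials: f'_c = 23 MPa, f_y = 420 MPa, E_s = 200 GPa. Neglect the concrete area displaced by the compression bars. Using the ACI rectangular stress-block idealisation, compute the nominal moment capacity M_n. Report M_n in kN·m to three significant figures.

M_n ≈ 1260 kN·m

Assume both tension and compression steel yield.
Net tension couple steel: A_s − A'_s = 4190 mm².
a = (A_s − A'_s) f_y / (0.85 f'_c b) = 1759800/(0.85 × 23 × 335) = 268.70 mm.
c = a/β₁ = 268.70/0.85 = 316.12 mm; ε'_s = 0.003(c − d')/c = 0.0025 ≥ f_y/E_s = 0.0021, so compression steel does yield.
M_n = (A_s − A'_s) f_y (d − a/2) + A'_s f_y (d − d') = [1759800 × (675 − 134.35) + 499800 × (675 − 53)] × 10⁻⁶ = 951.44 + 310.88 = 1262.32 kN·m.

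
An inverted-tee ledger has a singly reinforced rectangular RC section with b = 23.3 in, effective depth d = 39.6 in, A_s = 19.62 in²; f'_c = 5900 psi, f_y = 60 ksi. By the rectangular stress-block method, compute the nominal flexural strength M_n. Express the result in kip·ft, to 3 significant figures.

M_n ≈ 3390 kip·ft

T = A_s f_y = 19.62 × 60 = 1177.2 kips.
a = T/(0.85 f'_c b) = 1177.2/(0.85 × 5.9 × 23.3) = 10.074 in.
M_n = T(d − a/2) = 1177.2 × (39.6 − 5.037) = 40687.6 kip·in = 40687.6/12 = 3390.63 kip·ft.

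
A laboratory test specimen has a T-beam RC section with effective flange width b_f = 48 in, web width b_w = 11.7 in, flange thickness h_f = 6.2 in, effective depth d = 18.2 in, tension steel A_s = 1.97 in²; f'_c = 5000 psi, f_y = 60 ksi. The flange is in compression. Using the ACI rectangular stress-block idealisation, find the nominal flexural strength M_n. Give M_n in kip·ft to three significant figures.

M_n ≈ 176 kip·ft

Tension: T = A_s f_y = 1.97 × 60 = 118.2 kips.
Try a within the flange: a = T/(0.85 f'_c b_f) = 118.2/(0.85 × 5 × 48) = 0.579 in.
Since a = 0.579 ≤ h_f = 6.2 in, the stress block lies entirely in the flange; analyse as a rectangular beam of width b_f.
M_n = T(d − a/2) = 118.2 × (18.2 − 0.2895) = 2117.0 kip·in.
M_n = 2117.0/12 = 176.42 kip·ft.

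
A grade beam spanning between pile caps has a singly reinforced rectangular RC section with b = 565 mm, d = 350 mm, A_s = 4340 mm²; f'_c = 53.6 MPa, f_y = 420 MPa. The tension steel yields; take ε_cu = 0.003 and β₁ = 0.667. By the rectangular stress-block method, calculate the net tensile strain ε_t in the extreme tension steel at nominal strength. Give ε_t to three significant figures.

ε_t ≈ 0.00689

a = A_s f_y/(0.85 f'_c b) = 70.81 mm.
β₁ = 0.667, so c = a/β₁ = 70.81/0.667 = 106.16 mm.
From the linear strain diagram with ε_cu = 0.003: ε_t = 0.003 (d − c)/c = 0.003 × (350 − 106.16)/106.16 = 0.00689.
Since ε_t ≥ 0.005, the section is tension-controlled.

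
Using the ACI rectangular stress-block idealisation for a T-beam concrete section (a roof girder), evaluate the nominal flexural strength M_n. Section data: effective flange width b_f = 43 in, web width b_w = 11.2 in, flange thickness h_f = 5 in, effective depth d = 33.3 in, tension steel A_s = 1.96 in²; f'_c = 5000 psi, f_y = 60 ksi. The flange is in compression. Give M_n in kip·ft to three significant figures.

Tension: T = A_s f_y = 1.96 × 60 = 117.6 kips.
Try a within the flange: a = T/(0.85 f'_c b_f) = 117.6/(0.85 × 5 × 43) = 0.644 in.
Since a = 0.644 ≤ h_f = 5 in, the stress block lies entirely in the flange; analyse as a rectangular beam of width b_f.
M_n = T(d − a/2) = 117.6 × (33.3 − 0.322) = 3878.2 kip·in.
M_n = 3878.2/12 = 323.18 kip·ft.

M_n ≈ 323 kip·ft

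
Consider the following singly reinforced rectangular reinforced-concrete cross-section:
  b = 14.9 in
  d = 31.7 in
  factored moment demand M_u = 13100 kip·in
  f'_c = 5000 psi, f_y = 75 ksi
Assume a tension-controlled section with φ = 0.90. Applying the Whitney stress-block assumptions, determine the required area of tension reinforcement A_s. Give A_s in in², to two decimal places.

M_n = M_u/φ = 13100/0.90 = 14555.6 kip·in.
From M_n = 0.85 f'_c a b (d − a/2):
a = d − √(d² − 2M_n/(0.85 f'_c b)) = 31.7 − √(31.7² − 2 × 14555.6/(0.85 × 5 × 14.9)) = 8.351 in.
A_s = 0.85 f'_c a b / f_y = 0.85 × 5 × 8.351 × 14.9 / 75 = 7.051 in².

A_s ≈ 7.05 in²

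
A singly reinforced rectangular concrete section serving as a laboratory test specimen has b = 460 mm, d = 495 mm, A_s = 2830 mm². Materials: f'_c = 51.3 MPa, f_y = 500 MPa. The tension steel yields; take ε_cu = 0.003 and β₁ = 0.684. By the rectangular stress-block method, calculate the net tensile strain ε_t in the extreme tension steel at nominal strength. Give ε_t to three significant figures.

a = A_s f_y/(0.85 f'_c b) = 70.54 mm.
β₁ = 0.684, so c = a/β₁ = 70.54/0.684 = 103.13 mm.
From the linear strain diagram with ε_cu = 0.003: ε_t = 0.003 (d − c)/c = 0.003 × (495 − 103.13)/103.13 = 0.0114.
Since ε_t ≥ 0.005, the section is tension-controlled.

ε_t ≈ 0.0114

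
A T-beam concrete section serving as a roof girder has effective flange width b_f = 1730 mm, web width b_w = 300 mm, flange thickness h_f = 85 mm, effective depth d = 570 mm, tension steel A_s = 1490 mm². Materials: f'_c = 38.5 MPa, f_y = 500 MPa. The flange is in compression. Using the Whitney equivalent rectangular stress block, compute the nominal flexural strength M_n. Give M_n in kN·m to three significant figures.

M_n ≈ 420 kN·m

Tension: T = A_s f_y = 1490 × 500 = 745000 N.
Try a within the flange: a = T/(0.85 f'_c b_f) = 745000/(0.85 × 38.5 × 1730) = 13.16 mm.
Since a = 13.16 ≤ h_f = 85 mm, the stress block lies entirely in the flange; analyse as a rectangular beam of width b_f.
M_n = T(d − a/2) = 745000 × (570 − 6.58) = 419.75 × 10⁶ N·mm.
M_n = 419.75 kN·m.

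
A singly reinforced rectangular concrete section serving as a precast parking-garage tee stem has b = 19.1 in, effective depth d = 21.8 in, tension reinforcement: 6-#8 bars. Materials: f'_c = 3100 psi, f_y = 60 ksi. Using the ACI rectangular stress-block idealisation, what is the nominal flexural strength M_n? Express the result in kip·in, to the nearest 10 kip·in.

M_n ≈ 5400 kip·in

A_s = 6 × 0.79 = 4.74 in².
T = A_s f_y = 4.74 × 60 = 284.4 kips.
a = T/(0.85 f'_c b) = 284.4/(0.85 × 3.1 × 19.1) = 5.651 in.
M_n = T(d − a/2) = 284.4 × (21.8 − 2.8255) = 5396.3 kip·in.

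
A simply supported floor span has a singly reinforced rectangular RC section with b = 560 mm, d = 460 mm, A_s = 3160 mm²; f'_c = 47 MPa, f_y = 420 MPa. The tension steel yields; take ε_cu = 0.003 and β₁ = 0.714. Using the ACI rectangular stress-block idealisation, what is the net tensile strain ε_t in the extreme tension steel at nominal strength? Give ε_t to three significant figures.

a = A_s f_y/(0.85 f'_c b) = 59.32 mm.
β₁ = 0.714, so c = a/β₁ = 59.32/0.714 = 83.08 mm.
From the linear strain diagram with ε_cu = 0.003: ε_t = 0.003 (d − c)/c = 0.003 × (460 − 83.08)/83.08 = 0.0136.
Since ε_t ≥ 0.005, the section is tension-controlled.

ε_t ≈ 0.0136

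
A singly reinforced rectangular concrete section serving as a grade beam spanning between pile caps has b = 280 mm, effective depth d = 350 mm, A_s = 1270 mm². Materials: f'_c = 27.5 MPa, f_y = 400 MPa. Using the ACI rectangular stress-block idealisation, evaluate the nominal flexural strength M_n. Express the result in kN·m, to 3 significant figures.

M_n ≈ 158 kN·m

T = A_s f_y = 1270 × 400 = 508000 N = 508 kN.
From C = T: a = T/(0.85 f'_c b) = 508000/(0.85 × 27.5 × 280) = 77.62 mm.
M_n = T(d − a/2) = 508 kN × (350 − 38.81) mm = 158.08 kN·m.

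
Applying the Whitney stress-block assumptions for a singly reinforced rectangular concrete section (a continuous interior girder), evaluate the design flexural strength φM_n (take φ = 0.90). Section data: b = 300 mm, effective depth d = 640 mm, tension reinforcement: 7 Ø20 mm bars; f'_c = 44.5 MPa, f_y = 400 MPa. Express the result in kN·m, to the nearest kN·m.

A_s = 7 × 314 = 2198 mm².
T = A_s f_y = 2198 × 400 = 879200 N = 879.2 kN.
From C = T: a = T/(0.85 f'_c b) = 879200/(0.85 × 44.5 × 300) = 77.48 mm.
M_n = T(d − a/2) = 879.2 kN × (640 − 38.74) mm = 528.63 kN·m.
φM_n = 0.90 × 528.63 = 475.77 kN·m.

φM_n ≈ 476 kN·m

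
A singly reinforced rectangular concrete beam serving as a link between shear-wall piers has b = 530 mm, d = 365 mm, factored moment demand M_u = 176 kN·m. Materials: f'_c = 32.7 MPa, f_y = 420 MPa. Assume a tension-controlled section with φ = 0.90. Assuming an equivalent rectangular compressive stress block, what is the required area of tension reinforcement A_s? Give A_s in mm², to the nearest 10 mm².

A_s ≈ 1350 mm²

M_n = M_u/φ = 176/0.90 = 195.556 kN·m.
With M_n = 0.85 f'_c a b (d − a/2), solve the quadratic for a:
a = d − √(d² − 2M_n/(0.85 f'_c b)) = 365 − √(365² − 2 × 195.556×10⁶/(0.85 × 32.7 × 530)) = 38.39 mm.
A_s = 0.85 f'_c a b / f_y = 0.85 × 32.7 × 38.39 × 530 / 420 = 1346.5 mm².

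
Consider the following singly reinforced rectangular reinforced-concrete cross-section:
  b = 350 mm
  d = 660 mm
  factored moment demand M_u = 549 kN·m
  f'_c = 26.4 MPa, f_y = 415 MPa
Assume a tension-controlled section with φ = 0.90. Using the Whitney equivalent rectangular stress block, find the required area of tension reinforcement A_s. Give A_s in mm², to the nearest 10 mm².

M_n = M_u/φ = 549/0.90 = 610 kN·m.
With M_n = 0.85 f'_c a b (d − a/2), solve the quadratic for a:
a = d − √(d² − 2M_n/(0.85 f'_c b)) = 660 − √(660² − 2 × 610×10⁶/(0.85 × 26.4 × 350)) = 130.60 mm.
A_s = 0.85 f'_c a b / f_y = 0.85 × 26.4 × 130.60 × 350 / 415 = 2471.6 mm².

A_s ≈ 2470 mm²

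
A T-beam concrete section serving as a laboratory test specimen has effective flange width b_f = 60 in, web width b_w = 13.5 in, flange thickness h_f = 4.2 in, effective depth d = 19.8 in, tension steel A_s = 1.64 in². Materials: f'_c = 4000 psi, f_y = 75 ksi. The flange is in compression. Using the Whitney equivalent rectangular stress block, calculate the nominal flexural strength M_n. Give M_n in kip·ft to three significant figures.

M_n ≈ 200 kip·ft

Tension: T = A_s f_y = 1.64 × 75 = 123 kips.
Try a within the flange: a = T/(0.85 f'_c b_f) = 123/(0.85 × 4 × 60) = 0.603 in.
Since a = 0.603 ≤ h_f = 4.2 in, the stress block lies entirely in the flange; analyse as a rectangular beam of width b_f.
M_n = T(d − a/2) = 123 × (19.8 − 0.3015) = 2398.3 kip·in.
M_n = 2398.3/12 = 199.86 kip·ft.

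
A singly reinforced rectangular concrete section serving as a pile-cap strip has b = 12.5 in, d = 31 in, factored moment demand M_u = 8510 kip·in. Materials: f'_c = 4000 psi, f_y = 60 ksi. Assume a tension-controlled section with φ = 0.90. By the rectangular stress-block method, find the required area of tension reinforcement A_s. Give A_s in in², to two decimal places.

M_n = M_u/φ = 8510/0.90 = 9455.56 kip·in.
From M_n = 0.85 f'_c a b (d − a/2):
a = d − √(d² − 2M_n/(0.85 f'_c b)) = 31 − √(31² − 2 × 9455.56/(0.85 × 4 × 12.5)) = 8.284 in.
A_s = 0.85 f'_c a b / f_y = 0.85 × 4 × 8.284 × 12.5 / 60 = 5.868 in².

A_s ≈ 5.87 in²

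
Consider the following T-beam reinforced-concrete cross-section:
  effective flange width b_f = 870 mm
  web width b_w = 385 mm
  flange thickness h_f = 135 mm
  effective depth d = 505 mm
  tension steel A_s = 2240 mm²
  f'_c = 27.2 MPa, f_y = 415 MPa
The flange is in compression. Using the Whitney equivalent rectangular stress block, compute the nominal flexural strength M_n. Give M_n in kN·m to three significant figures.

Tension: T = A_s f_y = 2240 × 415 = 929600 N.
Try a within the flange: a = T/(0.85 f'_c b_f) = 929600/(0.85 × 27.2 × 870) = 46.22 mm.
Since a = 46.22 ≤ h_f = 135 mm, the stress block lies entirely in the flange; analyse as a rectangular beam of width b_f.
M_n = T(d − a/2) = 929600 × (505 − 23.11) = 447.96 × 10⁶ N·mm.
M_n = 447.96 kN·m.

M_n ≈ 448 kN·m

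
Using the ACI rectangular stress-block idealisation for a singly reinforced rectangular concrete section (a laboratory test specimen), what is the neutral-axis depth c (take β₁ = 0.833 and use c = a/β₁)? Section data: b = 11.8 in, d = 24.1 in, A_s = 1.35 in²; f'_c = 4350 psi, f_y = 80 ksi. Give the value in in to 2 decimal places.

T = A_s f_y = 1.35 × 80 = 108 kips.
a = T/(0.85 f'_c b) = 108/(0.85 × 4.35 × 11.8) = 2.4753 in.
With β₁ = 0.833, c = a/β₁ = 2.4753/0.833 = 2.97 in.

c ≈ 2.97 in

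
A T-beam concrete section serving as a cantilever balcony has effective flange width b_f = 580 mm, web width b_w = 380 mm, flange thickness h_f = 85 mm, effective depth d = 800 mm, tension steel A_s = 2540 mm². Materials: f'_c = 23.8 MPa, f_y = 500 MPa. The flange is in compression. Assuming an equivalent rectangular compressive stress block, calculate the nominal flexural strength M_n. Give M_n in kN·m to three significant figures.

M_n ≈ 946 kN·m

Tension: T = A_s f_y = 2540 × 500 = 1270000 N.
Try a within the flange: a = T/(0.85 f'_c b_f) = 1270000/(0.85 × 23.8 × 580) = 108.24 mm.
a = 108.24 > h_f = 85 mm: the block extends into the web. Split into flange-overhang and web parts.
C_f = 0.85 f'_c (b_f − b_w) h_f = 0.85 × 23.8 × (580 − 380) × 85 = 343910 N.
Remaining web compression depth: a_w = (T − C_f)/(0.85 f'_c b_w) = (1270000 − 343910)/(0.85 × 23.8 × 380) = 120.47 mm.
M_n = C_f(d − h_f/2) + (T − C_f)(d − a_w/2) = 343910 × (800 − 42.5) + 926090 × (800 − 60.235) = 260.51 + 685.09 = 945.60 × 10⁶ N·mm.
M_n = 945.60 kN·m.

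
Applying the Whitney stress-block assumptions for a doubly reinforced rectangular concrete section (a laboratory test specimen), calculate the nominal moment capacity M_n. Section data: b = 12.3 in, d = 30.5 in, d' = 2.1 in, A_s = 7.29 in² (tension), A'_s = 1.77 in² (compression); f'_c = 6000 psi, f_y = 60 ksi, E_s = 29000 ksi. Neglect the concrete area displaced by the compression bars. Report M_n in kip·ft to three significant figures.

Assume both steels yield.
a = (A_s − A'_s) f_y/(0.85 f'_c b) = (7.29 − 1.77) × 60/(0.85 × 6 × 12.3) = 5.280 in.
c = a/β₁ = 5.280/0.75 = 7.040 in; ε'_s = 0.003(c − d')/c = 0.0021 ≥ ε_y = 0.0021, so the compression steel yields.
M_n = (A_s − A'_s) f_y (d − a/2) + A'_s f_y (d − d') = 331.2 × (30.5 − 2.64) + 106.2 × (30.5 − 2.1) = 9227.2 + 3016.1 = 12243.3 kip·in = 12243.3/12 = 1020.28 kip·ft.

M_n ≈ 1020 kip·ft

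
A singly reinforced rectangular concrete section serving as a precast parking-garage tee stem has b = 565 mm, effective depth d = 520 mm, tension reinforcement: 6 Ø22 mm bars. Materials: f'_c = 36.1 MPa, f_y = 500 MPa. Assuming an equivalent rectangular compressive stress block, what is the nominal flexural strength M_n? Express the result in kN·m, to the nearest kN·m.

M_n ≈ 555 kN·m

A_s = 6 × 380 = 2280 mm².
T = A_s f_y = 2280 × 500 = 1140000 N = 1140 kN.
From C = T: a = T/(0.85 f'_c b) = 1140000/(0.85 × 36.1 × 565) = 65.76 mm.
M_n = T(d − a/2) = 1140 kN × (520 − 32.88) mm = 555.32 kN·m.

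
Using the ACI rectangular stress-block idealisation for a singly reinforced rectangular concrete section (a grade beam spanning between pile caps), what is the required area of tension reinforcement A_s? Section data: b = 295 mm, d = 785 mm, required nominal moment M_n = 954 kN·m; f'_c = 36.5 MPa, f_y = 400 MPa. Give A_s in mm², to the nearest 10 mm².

A_s ≈ 3350 mm²

With M_n = 0.85 f'_c a b (d − a/2), solve the quadratic for a:
a = d − √(d² − 2M_n/(0.85 f'_c b)) = 785 − √(785² − 2 × 954×10⁶/(0.85 × 36.5 × 295)) = 146.44 mm.
A_s = 0.85 f'_c a b / f_y = 0.85 × 36.5 × 146.44 × 295 / 400 = 3350.7 mm².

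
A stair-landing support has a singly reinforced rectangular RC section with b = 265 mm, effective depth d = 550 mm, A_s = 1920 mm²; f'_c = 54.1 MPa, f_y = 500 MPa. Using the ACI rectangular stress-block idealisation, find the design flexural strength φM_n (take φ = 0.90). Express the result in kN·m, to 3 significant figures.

T = A_s f_y = 1920 × 500 = 960000 N = 960 kN.
From C = T: a = T/(0.85 f'_c b) = 960000/(0.85 × 54.1 × 265) = 78.78 mm.
M_n = T(d − a/2) = 960 kN × (550 − 39.39) mm = 490.19 kN·m.
φM_n = 0.90 × 490.19 = 441.17 kN·m.

φM_n ≈ 441 kN·m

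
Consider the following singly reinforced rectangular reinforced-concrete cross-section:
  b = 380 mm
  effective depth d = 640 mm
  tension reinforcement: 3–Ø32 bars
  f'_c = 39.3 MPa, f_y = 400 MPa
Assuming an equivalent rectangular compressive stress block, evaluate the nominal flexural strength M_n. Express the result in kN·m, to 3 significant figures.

A_s = 3 × 804 = 2412 mm².
T = A_s f_y = 2412 × 400 = 964800 N = 964.8 kN.
From C = T: a = T/(0.85 f'_c b) = 964800/(0.85 × 39.3 × 380) = 76.01 mm.
M_n = T(d − a/2) = 964.8 kN × (640 − 38.005) mm = 580.80 kN·m.

M_n ≈ 581 kN·m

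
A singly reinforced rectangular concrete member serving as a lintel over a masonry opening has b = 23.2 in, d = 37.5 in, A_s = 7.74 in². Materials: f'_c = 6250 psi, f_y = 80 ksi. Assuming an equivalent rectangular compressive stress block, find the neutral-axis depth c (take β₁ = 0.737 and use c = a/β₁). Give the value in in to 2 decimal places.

T = A_s f_y = 7.74 × 80 = 619.2 kips.
a = T/(0.85 f'_c b) = 619.2/(0.85 × 6.25 × 23.2) = 5.0239 in.
With β₁ = 0.737, c = a/β₁ = 5.0239/0.737 = 6.82 in.

c ≈ 6.82 in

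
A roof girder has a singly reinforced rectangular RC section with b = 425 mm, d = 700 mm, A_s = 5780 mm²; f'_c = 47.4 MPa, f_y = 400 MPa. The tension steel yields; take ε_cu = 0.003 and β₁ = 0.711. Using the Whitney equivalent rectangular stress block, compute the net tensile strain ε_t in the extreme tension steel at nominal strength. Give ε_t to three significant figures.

ε_t ≈ 0.00806

a = A_s f_y/(0.85 f'_c b) = 135.02 mm.
β₁ = 0.711, so c = a/β₁ = 135.02/0.711 = 189.90 mm.
From the linear strain diagram with ε_cu = 0.003: ε_t = 0.003 (d − c)/c = 0.003 × (700 − 189.90)/189.90 = 0.00806.
Since ε_t ≥ 0.005, the section is tension-controlled.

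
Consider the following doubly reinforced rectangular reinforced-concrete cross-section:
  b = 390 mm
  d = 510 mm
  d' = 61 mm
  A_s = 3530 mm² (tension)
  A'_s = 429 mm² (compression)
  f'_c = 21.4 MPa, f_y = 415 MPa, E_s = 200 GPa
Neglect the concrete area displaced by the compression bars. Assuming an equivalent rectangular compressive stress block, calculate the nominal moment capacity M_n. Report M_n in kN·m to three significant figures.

M_n ≈ 620 kN·m

Assume both tension and compression steel yield.
Net tension couple steel: A_s − A'_s = 3101 mm².
a = (A_s − A'_s) f_y / (0.85 f'_c b) = 1286915/(0.85 × 21.4 × 390) = 181.41 mm.
c = a/β₁ = 181.41/0.85 = 213.42 mm; ε'_s = 0.003(c − d')/c = 0.0021 ≥ f_y/E_s = 0.0021, so compression steel does yield.
M_n = (A_s − A'_s) f_y (d − a/2) + A'_s f_y (d − d') = [1286915 × (510 − 90.705) + 178035 × (510 − 61)] × 10⁻⁶ = 539.60 + 79.94 = 619.54 kN·m.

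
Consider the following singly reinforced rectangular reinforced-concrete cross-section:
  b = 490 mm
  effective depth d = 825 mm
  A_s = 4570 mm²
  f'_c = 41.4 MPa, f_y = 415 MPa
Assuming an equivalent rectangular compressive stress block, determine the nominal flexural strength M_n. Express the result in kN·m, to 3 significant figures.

T = A_s f_y = 4570 × 415 = 1896550 N = 1896.55 kN.
From C = T: a = T/(0.85 f'_c b) = 1896550/(0.85 × 41.4 × 490) = 109.99 mm.
M_n = T(d − a/2) = 1896.55 kN × (825 − 54.995) mm = 1460.35 kN·m.

M_n ≈ 1460 kN·m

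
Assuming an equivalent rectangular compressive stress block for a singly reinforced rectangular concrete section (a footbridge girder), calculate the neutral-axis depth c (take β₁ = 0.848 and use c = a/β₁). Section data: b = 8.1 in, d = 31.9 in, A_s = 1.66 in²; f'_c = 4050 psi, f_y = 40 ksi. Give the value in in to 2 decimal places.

c ≈ 2.81 in

T = A_s f_y = 1.66 × 40 = 66.4 kips.
a = T/(0.85 f'_c b) = 66.4/(0.85 × 4.05 × 8.1) = 2.3813 in.
With β₁ = 0.848, c = a/β₁ = 2.3813/0.848 = 2.81 in.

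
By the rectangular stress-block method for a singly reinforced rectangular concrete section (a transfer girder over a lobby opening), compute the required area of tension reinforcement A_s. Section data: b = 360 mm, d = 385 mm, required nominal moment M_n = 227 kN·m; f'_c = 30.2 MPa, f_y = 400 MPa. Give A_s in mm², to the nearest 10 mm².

With M_n = 0.85 f'_c a b (d − a/2), solve the quadratic for a:
a = d − √(d² − 2M_n/(0.85 f'_c b)) = 385 − √(385² − 2 × 227×10⁶/(0.85 × 30.2 × 360)) = 70.20 mm.
A_s = 0.85 f'_c a b / f_y = 0.85 × 30.2 × 70.20 × 360 / 400 = 1621.8 mm².

A_s ≈ 1620 mm²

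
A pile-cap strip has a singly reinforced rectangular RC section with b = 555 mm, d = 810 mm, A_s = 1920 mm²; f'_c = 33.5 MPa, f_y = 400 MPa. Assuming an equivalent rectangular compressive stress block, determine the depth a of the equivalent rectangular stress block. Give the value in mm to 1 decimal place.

T = A_s f_y = 1920 × 400 = 768000 N = 768 kN.
Setting C = 0.85 f'_c a b equal to T: a = 768000/(0.85 × 33.5 × 555) = 48.6 mm.

a ≈ 48.6 mm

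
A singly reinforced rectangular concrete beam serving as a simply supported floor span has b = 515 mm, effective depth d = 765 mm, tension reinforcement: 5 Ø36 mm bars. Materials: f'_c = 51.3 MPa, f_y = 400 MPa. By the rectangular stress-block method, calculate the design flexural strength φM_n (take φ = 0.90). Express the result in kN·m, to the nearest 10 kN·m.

A_s = 5 × 1018 = 5090 mm².
T = A_s f_y = 5090 × 400 = 2036000 N = 2036 kN.
From C = T: a = T/(0.85 f'_c b) = 2036000/(0.85 × 51.3 × 515) = 90.66 mm.
M_n = T(d − a/2) = 2036 kN × (765 − 45.33) mm = 1465.25 kN·m.
φM_n = 0.90 × 1465.25 = 1318.73 kN·m.

φM_n ≈ 1320 kN·m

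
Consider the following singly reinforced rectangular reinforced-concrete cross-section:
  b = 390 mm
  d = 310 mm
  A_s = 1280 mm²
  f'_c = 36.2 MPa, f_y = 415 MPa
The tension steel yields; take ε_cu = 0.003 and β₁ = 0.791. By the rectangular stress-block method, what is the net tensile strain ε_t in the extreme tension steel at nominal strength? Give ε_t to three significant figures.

a = A_s f_y/(0.85 f'_c b) = 44.27 mm.
β₁ = 0.791, so c = a/β₁ = 44.27/0.791 = 55.97 mm.
From the linear strain diagram with ε_cu = 0.003: ε_t = 0.003 (d − c)/c = 0.003 × (310 − 55.97)/55.97 = 0.0136.
Since ε_t ≥ 0.005, the section is tension-controlled.

ε_t ≈ 0.0136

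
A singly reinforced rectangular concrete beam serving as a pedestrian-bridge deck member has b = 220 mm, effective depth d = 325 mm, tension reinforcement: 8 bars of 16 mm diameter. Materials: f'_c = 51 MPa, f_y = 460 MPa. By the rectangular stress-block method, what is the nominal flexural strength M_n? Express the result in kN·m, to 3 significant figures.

M_n ≈ 212 kN·m

A_s = 8 × 201 = 1608 mm².
T = A_s f_y = 1608 × 460 = 739680 N = 739.68 kN.
From C = T: a = T/(0.85 f'_c b) = 739680/(0.85 × 51 × 220) = 77.56 mm.
M_n = T(d − a/2) = 739.68 kN × (325 − 38.78) mm = 211.71 kN·m.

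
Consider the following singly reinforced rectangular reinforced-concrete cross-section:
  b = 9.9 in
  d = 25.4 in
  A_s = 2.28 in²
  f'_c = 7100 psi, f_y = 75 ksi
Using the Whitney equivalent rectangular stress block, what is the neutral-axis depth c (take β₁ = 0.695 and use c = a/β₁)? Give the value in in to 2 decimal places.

c ≈ 4.12 in

T = A_s f_y = 2.28 × 75 = 171 kips.
a = T/(0.85 f'_c b) = 171/(0.85 × 7.1 × 9.9) = 2.8621 in.
With β₁ = 0.695, c = a/β₁ = 2.8621/0.695 = 4.12 in.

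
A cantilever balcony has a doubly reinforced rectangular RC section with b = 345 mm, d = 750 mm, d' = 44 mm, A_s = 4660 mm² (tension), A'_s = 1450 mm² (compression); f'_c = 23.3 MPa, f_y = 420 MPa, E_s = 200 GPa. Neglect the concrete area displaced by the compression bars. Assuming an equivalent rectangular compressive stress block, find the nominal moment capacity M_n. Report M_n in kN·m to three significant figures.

Assume both tension and compression steel yield.
Net tension couple steel: A_s − A'_s = 3210 mm².
a = (A_s − A'_s) f_y / (0.85 f'_c b) = 1348200/(0.85 × 23.3 × 345) = 197.32 mm.
c = a/β₁ = 197.32/0.85 = 232.14 mm; ε'_s = 0.003(c − d')/c = 0.0024 ≥ f_y/E_s = 0.0021, so compression steel does yield.
M_n = (A_s − A'_s) f_y (d − a/2) + A'_s f_y (d − d') = [1348200 × (750 − 98.66) + 609000 × (750 − 44)] × 10⁻⁶ = 878.14 + 429.95 = 1308.09 kN·m.

M_n ≈ 1310 kN·m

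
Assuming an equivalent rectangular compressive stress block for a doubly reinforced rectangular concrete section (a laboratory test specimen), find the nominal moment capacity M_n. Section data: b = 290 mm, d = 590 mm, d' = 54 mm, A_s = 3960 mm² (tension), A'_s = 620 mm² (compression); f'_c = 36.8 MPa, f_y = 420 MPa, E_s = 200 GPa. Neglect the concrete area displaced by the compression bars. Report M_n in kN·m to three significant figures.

M_n ≈ 859 kN·m

Assume both tension and compression steel yield.
Net tension couple steel: A_s − A'_s = 3340 mm².
a = (A_s − A'_s) f_y / (0.85 f'_c b) = 1402800/(0.85 × 36.8 × 290) = 154.64 mm.
c = a/β₁ = 154.64/0.787 = 196.49 mm; ε'_s = 0.003(c − d')/c = 0.0022 ≥ f_y/E_s = 0.0021, so compression steel does yield.
M_n = (A_s − A'_s) f_y (d − a/2) + A'_s f_y (d − d') = [1402800 × (590 − 77.32) + 260400 × (590 − 54)] × 10⁻⁶ = 719.19 + 139.57 = 858.76 kN·m.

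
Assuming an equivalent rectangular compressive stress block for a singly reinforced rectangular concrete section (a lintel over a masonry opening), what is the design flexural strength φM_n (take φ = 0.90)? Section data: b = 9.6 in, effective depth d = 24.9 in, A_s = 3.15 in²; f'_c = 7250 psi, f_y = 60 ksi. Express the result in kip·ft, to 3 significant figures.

φM_n ≈ 330 kip·ft

T = A_s f_y = 3.15 × 60 = 189 kips.
a = T/(0.85 f'_c b) = 189/(0.85 × 7.25 × 9.6) = 3.195 in.
M_n = T(d − a/2) = 189 × (24.9 − 1.5975) = 4404.2 kip·in = 4404.2/12 = 367.02 kip·ft.
φM_n = 0.90 × 367.02 = 330.32 kip·ft.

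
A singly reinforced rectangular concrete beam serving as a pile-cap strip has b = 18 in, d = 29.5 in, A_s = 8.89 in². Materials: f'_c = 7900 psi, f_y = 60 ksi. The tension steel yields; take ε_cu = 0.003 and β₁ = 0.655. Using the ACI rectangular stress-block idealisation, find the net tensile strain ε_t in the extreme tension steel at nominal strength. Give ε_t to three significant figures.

a = A_s f_y/(0.85 f'_c b) = 4.413 in.
β₁ = 0.655, so c = a/β₁ = 4.413/0.655 = 6.737 in.
From the linear strain diagram with ε_cu = 0.003: ε_t = 0.003 (d − c)/c = 0.003 × (29.5 − 6.737)/6.737 = 0.0101.
Since ε_t ≥ 0.005, the section is tension-controlled.

ε_t ≈ 0.0101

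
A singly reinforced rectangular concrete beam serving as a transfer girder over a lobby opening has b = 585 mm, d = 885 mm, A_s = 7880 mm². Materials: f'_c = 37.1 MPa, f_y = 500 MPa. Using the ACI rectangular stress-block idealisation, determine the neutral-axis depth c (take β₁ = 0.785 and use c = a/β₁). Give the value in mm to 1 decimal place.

T = A_s f_y = 7880 × 500 = 3940000 N = 3940 kN.
Setting C = 0.85 f'_c a b equal to T: a = 3940000/(0.85 × 37.1 × 585) = 213.574 mm.
With β₁ = 0.785, c = a/β₁ = 213.574/0.785 = 272.1 mm.

c ≈ 272.1 mm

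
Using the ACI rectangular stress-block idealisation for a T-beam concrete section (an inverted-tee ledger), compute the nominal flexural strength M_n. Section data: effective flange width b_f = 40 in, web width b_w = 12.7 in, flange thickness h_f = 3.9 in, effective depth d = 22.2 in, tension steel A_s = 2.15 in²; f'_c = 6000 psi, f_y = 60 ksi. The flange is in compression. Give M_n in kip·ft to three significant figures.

M_n ≈ 235 kip·ft

Tension: T = A_s f_y = 2.15 × 60 = 129 kips.
Try a within the flange: a = T/(0.85 f'_c b_f) = 129/(0.85 × 6 × 40) = 0.632 in.
Since a = 0.632 ≤ h_f = 3.9 in, the stress block lies entirely in the flange; analyse as a rectangular beam of width b_f.
M_n = T(d − a/2) = 129 × (22.2 − 0.316) = 2823.0 kip·in.
M_n = 2823.0/12 = 235.25 kip·ft.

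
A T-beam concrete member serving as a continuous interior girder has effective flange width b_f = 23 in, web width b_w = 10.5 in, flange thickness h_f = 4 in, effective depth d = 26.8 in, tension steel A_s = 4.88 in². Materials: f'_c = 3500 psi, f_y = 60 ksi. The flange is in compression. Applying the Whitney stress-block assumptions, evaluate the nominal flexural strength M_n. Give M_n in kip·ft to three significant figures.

M_n ≈ 601 kip·ft

Tension: T = A_s f_y = 4.88 × 60 = 292.8 kips.
Try a within the flange: a = T/(0.85 f'_c b_f) = 292.8/(0.85 × 3.5 × 23) = 4.279 in.
a = 4.279 > h_f = 4 in: the block extends into the web. Split into flange-overhang and web parts.
C_f = 0.85 f'_c (b_f − b_w) h_f = 0.85 × 3.5 × (23 − 10.5) × 4 = 148.8 kips.
Remaining web compression depth: a_w = (T − C_f)/(0.85 f'_c b_w) = (292.8 − 148.8)/(0.85 × 3.5 × 10.5) = 4.610 in.
M_n = C_f(d − h_f/2) + (T − C_f)(d − a_w/2) = 148.8 × (26.8 − 2) + 144 × (26.8 − 2.305) = 3690.2 + 3527.3 = 7217.5 kip·in.
M_n = 7217.5/12 = 601.46 kip·ft.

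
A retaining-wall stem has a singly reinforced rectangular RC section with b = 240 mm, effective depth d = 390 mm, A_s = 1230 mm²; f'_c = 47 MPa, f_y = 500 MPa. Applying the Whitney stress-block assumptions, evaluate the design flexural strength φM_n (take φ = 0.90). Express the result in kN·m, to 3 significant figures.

φM_n ≈ 198 kN·m

T = A_s f_y = 1230 × 500 = 615000 N = 615 kN.
From C = T: a = T/(0.85 f'_c b) = 615000/(0.85 × 47 × 240) = 64.14 mm.
M_n = T(d − a/2) = 615 kN × (390 − 32.07) mm = 220.13 kN·m.
φM_n = 0.90 × 220.13 = 198.12 kN·m.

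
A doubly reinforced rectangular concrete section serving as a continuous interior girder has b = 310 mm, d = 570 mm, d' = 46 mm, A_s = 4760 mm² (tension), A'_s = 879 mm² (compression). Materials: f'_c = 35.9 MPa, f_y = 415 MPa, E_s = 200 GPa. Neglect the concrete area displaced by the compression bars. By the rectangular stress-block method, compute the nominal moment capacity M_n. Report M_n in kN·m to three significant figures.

M_n ≈ 972 kN·m

Assume both tension and compression steel yield.
Net tension couple steel: A_s − A'_s = 3881 mm².
a = (A_s − A'_s) f_y / (0.85 f'_c b) = 1610615/(0.85 × 35.9 × 310) = 170.26 mm.
c = a/β₁ = 170.26/0.794 = 214.43 mm; ε'_s = 0.003(c − d')/c = 0.0024 ≥ f_y/E_s = 0.0021, so compression steel does yield.
M_n = (A_s − A'_s) f_y (d − a/2) + A'_s f_y (d − d') = [1610615 × (570 − 85.13) + 364785 × (570 − 46)] × 10⁻⁶ = 780.94 + 191.15 = 972.09 kN·m.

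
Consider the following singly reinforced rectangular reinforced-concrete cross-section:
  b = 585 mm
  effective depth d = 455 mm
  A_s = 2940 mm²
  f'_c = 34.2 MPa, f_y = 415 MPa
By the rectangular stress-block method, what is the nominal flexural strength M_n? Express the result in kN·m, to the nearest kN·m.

M_n ≈ 511 kN·m

T = A_s f_y = 2940 × 415 = 1220100 N = 1220.1 kN.
From C = T: a = T/(0.85 f'_c b) = 1220100/(0.85 × 34.2 × 585) = 71.75 mm.
M_n = T(d − a/2) = 1220.1 kN × (455 − 35.875) mm = 511.37 kN·m.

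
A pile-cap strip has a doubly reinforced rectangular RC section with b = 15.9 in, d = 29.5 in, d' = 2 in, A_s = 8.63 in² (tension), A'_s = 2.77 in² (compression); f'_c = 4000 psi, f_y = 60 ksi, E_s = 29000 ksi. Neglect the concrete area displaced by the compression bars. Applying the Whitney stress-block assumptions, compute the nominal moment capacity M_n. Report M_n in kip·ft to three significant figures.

M_n ≈ 1150 kip·ft

Assume both steels yield.
a = (A_s − A'_s) f_y/(0.85 f'_c b) = (8.63 − 2.77) × 60/(0.85 × 4 × 15.9) = 6.504 in.
c = a/β₁ = 6.504/0.85 = 7.652 in; ε'_s = 0.003(c − d')/c = 0.0022 ≥ ε_y = 0.0021, so the compression steel yields.
M_n = (A_s − A'_s) f_y (d − a/2) + A'_s f_y (d − d') = 351.6 × (29.5 − 3.252) + 166.2 × (29.5 − 2) = 9228.8 + 4570.5 = 13799.3 kip·in = 13799.3/12 = 1149.94 kip·ft.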